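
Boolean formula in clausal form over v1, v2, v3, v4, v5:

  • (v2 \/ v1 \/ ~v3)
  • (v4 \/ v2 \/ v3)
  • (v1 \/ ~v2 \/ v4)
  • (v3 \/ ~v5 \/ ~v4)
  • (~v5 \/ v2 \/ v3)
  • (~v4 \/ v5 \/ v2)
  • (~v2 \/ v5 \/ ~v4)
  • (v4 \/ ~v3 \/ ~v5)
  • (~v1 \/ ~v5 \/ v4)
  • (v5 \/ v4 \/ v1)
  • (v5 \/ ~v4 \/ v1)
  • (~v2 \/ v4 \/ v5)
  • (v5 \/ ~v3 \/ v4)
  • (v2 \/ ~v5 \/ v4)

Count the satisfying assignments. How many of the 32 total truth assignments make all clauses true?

3

The models are:
  v1=0 v2=1 v3=1 v4=1 v5=1
  v1=1 v2=0 v3=1 v4=1 v5=1
  v1=1 v2=1 v3=1 v4=1 v5=1
Count: 3.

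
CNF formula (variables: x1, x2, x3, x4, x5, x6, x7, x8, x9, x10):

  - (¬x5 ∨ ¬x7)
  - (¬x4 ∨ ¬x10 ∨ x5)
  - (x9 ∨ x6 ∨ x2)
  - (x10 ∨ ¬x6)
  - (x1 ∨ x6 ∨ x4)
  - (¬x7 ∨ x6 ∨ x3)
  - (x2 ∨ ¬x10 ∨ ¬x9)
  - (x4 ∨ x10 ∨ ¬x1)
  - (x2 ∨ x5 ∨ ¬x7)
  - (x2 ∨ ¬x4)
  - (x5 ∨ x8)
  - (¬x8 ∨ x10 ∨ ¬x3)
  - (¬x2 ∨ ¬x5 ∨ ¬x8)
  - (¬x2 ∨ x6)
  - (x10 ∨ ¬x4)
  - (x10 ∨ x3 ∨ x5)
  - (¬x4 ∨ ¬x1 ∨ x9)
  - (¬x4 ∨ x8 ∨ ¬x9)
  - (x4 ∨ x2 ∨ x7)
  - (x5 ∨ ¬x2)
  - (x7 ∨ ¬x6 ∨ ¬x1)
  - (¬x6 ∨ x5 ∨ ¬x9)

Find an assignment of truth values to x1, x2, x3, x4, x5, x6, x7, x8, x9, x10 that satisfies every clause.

x1=False  x2=True  x3=True  x4=False  x5=True  x6=True  x7=False  x8=False  x9=True  x10=True

Check each clause:
  1. (¬x5 ∨ ¬x7) — ¬x7 is true.
  2. (x5 ∨ ¬x4 ∨ ¬x10) — ¬x4 is true.
  3. (x2 ∨ x9 ∨ x6) — x9 is true.
  4. (x10 ∨ ¬x6) — x10 is true.
  5. (x1 ∨ x6 ∨ x4) — x6 is true.
  6. (x3 ∨ x6 ∨ ¬x7) — ¬x7 is true.
  7. (¬x10 ∨ x2 ∨ ¬x9) — x2 is true.
  8. (¬x1 ∨ x4 ∨ x10) — x10 is true.
  9. (x5 ∨ ¬x7 ∨ x2) — ¬x7 is true.
  10. (x2 ∨ ¬x4) — x2 is true.
  11. (x5 ∨ x8) — x5 is true.
  12. (x10 ∨ ¬x8 ∨ ¬x3) — ¬x8 is true.
  13. (¬x5 ∨ ¬x8 ∨ ¬x2) — ¬x8 is true.
  14. (¬x2 ∨ x6) — x6 is true.
  15. (¬x4 ∨ x10) — x10 is true.
  16. (x10 ∨ x5 ∨ x3) — x10 is true.
  17. (¬x1 ∨ ¬x4 ∨ x9) — x9 is true.
  18. (¬x9 ∨ x8 ∨ ¬x4) — ¬x4 is true.
  19. (x7 ∨ x4 ∨ x2) — x2 is true.
  20. (x5 ∨ ¬x2) — x5 is true.
  21. (¬x1 ∨ x7 ∨ ¬x6) — ¬x1 is true.
  22. (x5 ∨ ¬x6 ∨ ¬x9) — x5 is true.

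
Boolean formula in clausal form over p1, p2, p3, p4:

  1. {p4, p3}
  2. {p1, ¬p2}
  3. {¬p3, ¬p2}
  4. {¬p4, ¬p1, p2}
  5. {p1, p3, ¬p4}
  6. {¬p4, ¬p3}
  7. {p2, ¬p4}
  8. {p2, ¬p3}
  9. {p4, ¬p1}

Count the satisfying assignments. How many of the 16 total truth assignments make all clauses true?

1

The models are:
  p1=T p2=T p3=F p4=T
That's 1 in total.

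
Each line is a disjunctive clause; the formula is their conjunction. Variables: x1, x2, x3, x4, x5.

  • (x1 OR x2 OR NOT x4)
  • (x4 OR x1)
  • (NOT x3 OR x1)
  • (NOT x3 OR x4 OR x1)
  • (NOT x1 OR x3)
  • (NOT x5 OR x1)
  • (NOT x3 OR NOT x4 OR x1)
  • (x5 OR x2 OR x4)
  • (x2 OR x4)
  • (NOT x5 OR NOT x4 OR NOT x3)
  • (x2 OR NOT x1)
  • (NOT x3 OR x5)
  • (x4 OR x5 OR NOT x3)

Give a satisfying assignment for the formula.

Pure literal: x2 appears only positively; assign x2 = True.
Set x1 = False and propagate.
  then x4 is forced to True.
  then x3 is forced to False.
  then x5 is forced to False.

x1 = F, x2 = T, x3 = F, x4 = T, x5 = F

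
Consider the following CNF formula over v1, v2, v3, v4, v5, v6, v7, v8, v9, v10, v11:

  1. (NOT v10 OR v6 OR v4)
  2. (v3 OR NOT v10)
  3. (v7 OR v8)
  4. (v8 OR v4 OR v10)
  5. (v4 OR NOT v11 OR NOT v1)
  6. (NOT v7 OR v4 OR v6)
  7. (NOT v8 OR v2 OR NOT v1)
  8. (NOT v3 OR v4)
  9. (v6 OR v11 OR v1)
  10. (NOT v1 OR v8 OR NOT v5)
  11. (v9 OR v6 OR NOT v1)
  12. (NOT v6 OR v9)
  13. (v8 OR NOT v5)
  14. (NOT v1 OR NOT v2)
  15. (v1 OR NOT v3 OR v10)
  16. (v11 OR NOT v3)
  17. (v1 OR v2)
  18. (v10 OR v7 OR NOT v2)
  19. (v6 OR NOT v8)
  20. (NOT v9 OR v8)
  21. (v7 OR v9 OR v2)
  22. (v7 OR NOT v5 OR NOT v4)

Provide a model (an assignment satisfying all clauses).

v1 = 0, v2 = 1, v3 = 1, v4 = 1, v5 = 1, v6 = 1, v7 = 1, v8 = 1, v9 = 1, v10 = 1, v11 = 1

Check each clause:
  1. (v4 OR v6 OR NOT v10) — v4 is true.
  2. (v3 OR NOT v10) — v3 is true.
  3. (v7 OR v8) — v8 is true.
  4. (v10 OR v4 OR v8) — v8 is true.
  5. (NOT v1 OR NOT v11 OR v4) — v4 is true.
  6. (v6 OR NOT v7 OR v4) — v4 is true.
  7. (NOT v1 OR NOT v8 OR v2) — v2 is true.
  8. (v4 OR NOT v3) — v4 is true.
  9. (v11 OR v1 OR v6) — v11 is true.
  10. (NOT v1 OR v8 OR NOT v5) — v8 is true.
  11. (v6 OR NOT v1 OR v9) — v9 is true.
  12. (v9 OR NOT v6) — v9 is true.
  13. (NOT v5 OR v8) — v8 is true.
  14. (NOT v1 OR NOT v2) — NOT v1 is true.
  15. (NOT v3 OR v10 OR v1) — v10 is true.
  16. (NOT v3 OR v11) — v11 is true.
  17. (v2 OR v1) — v2 is true.
  18. (v10 OR NOT v2 OR v7) — v10 is true.
  19. (NOT v8 OR v6) — v6 is true.
  20. (NOT v9 OR v8) — v8 is true.
  21. (v7 OR v2 OR v9) — v9 is true.
  22. (NOT v5 OR NOT v4 OR v7) — v7 is true.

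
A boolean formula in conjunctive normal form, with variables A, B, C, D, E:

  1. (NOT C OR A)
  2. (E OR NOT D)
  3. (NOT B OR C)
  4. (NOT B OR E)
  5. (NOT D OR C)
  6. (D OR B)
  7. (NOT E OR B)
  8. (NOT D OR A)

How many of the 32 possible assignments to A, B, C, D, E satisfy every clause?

Satisfying assignments:
  A=1 B=1 C=1 D=0 E=1
  A=1 B=1 C=1 D=1 E=1
Count: 2.

2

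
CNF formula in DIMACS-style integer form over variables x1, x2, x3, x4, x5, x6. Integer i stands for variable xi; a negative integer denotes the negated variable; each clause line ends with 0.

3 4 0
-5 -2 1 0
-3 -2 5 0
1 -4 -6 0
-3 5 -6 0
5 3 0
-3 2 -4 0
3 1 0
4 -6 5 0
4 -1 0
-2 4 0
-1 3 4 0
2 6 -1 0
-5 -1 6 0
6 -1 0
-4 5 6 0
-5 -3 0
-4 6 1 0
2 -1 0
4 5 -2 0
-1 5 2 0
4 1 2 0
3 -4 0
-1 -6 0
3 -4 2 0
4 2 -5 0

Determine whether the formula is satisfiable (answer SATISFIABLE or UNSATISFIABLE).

UNSATISFIABLE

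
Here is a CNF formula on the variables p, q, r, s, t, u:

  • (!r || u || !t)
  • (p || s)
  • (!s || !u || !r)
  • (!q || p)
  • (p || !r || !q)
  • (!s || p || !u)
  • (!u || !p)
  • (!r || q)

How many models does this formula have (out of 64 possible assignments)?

Split on p, then r.
  p=1, r=1: remaining (q,s,t,u) ∈ {(1,0,0,0); (1,1,0,0)} — 2.
  p=1, r=0: forces u=0; q, s, t free → 2^3 = 8.
  p=0, r=1: a clause becomes empty — 0.
  p=0, r=0: remaining (q,s,t,u) ∈ {(0,1,0,0); (0,1,1,0)} — 2.
Total: 2 + 8 + 0 + 2 = 12.

12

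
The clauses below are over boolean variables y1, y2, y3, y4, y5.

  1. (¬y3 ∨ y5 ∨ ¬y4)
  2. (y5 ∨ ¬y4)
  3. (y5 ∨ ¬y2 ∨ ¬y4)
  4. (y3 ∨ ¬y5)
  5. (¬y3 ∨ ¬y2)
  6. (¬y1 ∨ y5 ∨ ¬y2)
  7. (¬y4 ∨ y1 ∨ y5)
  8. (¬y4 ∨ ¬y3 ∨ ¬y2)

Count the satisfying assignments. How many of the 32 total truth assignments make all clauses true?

Split on y5, then y4.
  y5=1, y4=1: remaining (y1,y2,y3) ∈ {(0,0,1); (1,0,1)} — 2.
  y5=1, y4=0: remaining (y1,y2,y3) ∈ {(0,0,1); (1,0,1)} — 2.
  y5=0, y4=1: a clause becomes empty — 0.
  y5=0, y4=0: 5 of the 8 assignments to (y1,y2,y3) work.
Total: 2 + 2 + 0 + 5 = 9.

9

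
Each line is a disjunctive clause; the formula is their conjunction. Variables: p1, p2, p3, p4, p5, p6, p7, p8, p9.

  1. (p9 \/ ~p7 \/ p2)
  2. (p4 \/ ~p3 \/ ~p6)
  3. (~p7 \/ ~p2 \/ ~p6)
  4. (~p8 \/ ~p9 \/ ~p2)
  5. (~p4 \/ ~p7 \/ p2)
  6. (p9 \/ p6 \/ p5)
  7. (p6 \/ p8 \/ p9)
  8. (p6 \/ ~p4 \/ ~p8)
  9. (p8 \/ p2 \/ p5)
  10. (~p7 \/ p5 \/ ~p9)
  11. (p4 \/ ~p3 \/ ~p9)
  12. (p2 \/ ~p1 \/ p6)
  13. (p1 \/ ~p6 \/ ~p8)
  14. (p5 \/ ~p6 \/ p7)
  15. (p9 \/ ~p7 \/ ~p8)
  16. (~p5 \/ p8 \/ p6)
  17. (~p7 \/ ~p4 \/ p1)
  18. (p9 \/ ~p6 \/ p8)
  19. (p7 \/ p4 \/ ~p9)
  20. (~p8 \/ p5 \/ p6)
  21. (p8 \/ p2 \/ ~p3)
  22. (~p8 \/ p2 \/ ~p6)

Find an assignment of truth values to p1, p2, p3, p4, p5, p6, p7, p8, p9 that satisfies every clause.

p1=F, p2=T, p3=F, p4=T, p5=F, p6=F, p7=F, p8=F, p9=T

Pure literal: p3 appears only negated; assign p3 = False.
Branch on p1: take p1 = False.
Try p2 = True.
For the remaining variables, p4 = True, p5 = False, p6 = False, p7 = False, p8 = False, p9 = True works.
Every clause has at least one true literal under this assignment.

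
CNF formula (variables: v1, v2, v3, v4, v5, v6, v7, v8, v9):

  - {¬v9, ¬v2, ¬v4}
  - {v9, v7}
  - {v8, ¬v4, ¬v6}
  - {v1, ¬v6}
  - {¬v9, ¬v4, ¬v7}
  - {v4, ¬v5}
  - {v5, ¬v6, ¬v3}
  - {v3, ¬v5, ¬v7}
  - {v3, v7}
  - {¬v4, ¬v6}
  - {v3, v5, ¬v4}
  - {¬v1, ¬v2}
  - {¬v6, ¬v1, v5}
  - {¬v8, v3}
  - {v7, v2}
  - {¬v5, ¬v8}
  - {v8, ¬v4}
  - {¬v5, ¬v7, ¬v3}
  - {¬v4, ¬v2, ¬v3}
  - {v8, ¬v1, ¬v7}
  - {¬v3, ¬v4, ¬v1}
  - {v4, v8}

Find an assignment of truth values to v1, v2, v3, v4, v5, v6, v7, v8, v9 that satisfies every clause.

v1=False  v2=False  v3=True  v4=False  v5=False  v6=False  v7=True  v8=True  v9=True

Check each clause:
  1. {¬v9, ¬v2, ¬v4} — ¬v4 is true.
  2. {v7, v9} — v9 is true.
  3. {v8, ¬v4, ¬v6} — v8 is true.
  4. {v1, ¬v6} — ¬v6 is true.
  5. {¬v4, ¬v7, ¬v9} — ¬v4 is true.
  6. {v4, ¬v5} — ¬v5 is true.
  7. {v5, ¬v3, ¬v6} — ¬v6 is true.
  8. {¬v7, ¬v5, v3} — v3 is true.
  9. {v3, v7} — v3 is true.
  10. {¬v4, ¬v6} — ¬v6 is true.
  11. {¬v4, v3, v5} — v3 is true.
  12. {¬v2, ¬v1} — ¬v2 is true.
  13. {v5, ¬v6, ¬v1} — ¬v6 is true.
  14. {v3, ¬v8} — v3 is true.
  15. {v7, v2} — v7 is true.
  16. {¬v5, ¬v8} — ¬v5 is true.
  17. {v8, ¬v4} — v8 is true.
  18. {¬v5, ¬v3, ¬v7} — ¬v5 is true.
  19. {¬v2, ¬v3, ¬v4} — ¬v4 is true.
  20. {¬v1, v8, ¬v7} — v8 is true.
  21. {¬v1, ¬v3, ¬v4} — ¬v4 is true.
  22. {v8, v4} — v8 is true.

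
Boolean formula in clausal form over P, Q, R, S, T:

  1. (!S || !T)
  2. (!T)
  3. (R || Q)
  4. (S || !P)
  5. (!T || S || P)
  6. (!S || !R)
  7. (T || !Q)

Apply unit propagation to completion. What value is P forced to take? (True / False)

(!T) stands alone — T = False.
(T || !Q) with T = False leaves only !Q, so Q = False.
(R || Q): since Q = False, the clause reduces to (R). R = True.
(!R || !S): since R = True, the clause reduces to (!S). S = False.
(S || !P): since S = False, the clause reduces to (!P). P = False.

False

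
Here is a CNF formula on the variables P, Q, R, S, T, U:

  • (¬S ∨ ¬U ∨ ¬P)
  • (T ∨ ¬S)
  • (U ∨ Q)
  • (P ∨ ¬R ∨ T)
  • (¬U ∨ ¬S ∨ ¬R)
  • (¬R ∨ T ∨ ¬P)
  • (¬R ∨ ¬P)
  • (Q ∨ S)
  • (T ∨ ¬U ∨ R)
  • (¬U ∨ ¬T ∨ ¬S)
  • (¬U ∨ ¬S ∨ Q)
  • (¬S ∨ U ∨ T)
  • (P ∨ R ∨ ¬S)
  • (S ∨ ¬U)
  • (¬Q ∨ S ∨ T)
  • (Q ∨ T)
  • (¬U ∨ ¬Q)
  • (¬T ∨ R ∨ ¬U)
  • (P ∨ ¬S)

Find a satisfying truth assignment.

Set P = True and propagate.
  then R is forced to False.
Branch on Q: take Q = True.
  then U is forced to False.
The remaining clauses are satisfied by S = True, T = True.
Every clause has at least one true literal under this assignment.

P = T, Q = T, R = F, S = T, T = T, U = F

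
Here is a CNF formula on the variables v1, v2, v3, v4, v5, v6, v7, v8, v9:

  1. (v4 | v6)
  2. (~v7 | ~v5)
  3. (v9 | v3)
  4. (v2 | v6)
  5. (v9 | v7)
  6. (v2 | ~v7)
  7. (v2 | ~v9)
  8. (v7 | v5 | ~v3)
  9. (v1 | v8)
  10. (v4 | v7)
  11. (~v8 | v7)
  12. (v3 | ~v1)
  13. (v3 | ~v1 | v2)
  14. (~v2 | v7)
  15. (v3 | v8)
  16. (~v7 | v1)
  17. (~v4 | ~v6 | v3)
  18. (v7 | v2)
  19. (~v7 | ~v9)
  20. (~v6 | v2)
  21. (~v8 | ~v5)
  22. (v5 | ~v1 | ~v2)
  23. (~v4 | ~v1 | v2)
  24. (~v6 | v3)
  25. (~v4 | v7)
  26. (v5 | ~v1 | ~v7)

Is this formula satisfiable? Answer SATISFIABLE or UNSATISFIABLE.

v7 = True:
  propagation gives v5=False, v2=True, v1=True; an empty clause results — contradiction.
v7 = False:
  propagation gives v9=True, v2=True; an empty clause results — contradiction.
Every branch closes, so no satisfying assignment exists.

UNSATISFIABLE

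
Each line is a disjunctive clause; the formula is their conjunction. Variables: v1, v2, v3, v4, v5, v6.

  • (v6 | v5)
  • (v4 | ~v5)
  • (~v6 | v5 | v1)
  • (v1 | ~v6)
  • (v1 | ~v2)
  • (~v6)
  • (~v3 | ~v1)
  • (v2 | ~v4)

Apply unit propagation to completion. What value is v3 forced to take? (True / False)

Unit clause (~v6) sets v6 = False.
(v5 | v6) with v6 = False leaves only v5, so v5 = True.
In (~v5 | v4), ~v5 is now false; v4 must hold, so v4 = True.
In (~v4 | v2), ~v4 is now false; v2 must hold, so v2 = True.
(~v2 | v1) with v2 = True leaves only v1, so v1 = True.
In (~v1 | ~v3), ~v1 is now false; ~v3 must hold, so v3 = False.

False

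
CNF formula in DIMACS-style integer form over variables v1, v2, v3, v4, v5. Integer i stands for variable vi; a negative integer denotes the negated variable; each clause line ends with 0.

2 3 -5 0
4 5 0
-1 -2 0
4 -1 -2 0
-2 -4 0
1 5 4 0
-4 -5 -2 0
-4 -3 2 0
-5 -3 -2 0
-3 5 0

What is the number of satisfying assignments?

The models are:
  v1=0 v2=0 v3=0 v4=1 v5=0
  v1=0 v2=0 v3=1 v4=0 v5=1
  v1=0 v2=1 v3=0 v4=0 v5=1
  v1=1 v2=0 v3=0 v4=1 v5=0
  v1=1 v2=0 v3=1 v4=0 v5=1
That's 5 in total.

5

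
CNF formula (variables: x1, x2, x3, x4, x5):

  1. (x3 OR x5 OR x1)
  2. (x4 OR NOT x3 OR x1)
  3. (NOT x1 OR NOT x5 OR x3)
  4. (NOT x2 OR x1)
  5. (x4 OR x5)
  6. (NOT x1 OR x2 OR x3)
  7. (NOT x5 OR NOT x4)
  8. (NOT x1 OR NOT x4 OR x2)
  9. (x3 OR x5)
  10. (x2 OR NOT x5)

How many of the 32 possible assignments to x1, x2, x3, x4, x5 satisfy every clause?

3

Satisfying assignments:
  x1=F x2=F x3=T x4=T x5=F
  x1=T x2=T x3=T x4=F x5=T
  x1=T x2=T x3=T x4=T x5=F
That's 3 in total.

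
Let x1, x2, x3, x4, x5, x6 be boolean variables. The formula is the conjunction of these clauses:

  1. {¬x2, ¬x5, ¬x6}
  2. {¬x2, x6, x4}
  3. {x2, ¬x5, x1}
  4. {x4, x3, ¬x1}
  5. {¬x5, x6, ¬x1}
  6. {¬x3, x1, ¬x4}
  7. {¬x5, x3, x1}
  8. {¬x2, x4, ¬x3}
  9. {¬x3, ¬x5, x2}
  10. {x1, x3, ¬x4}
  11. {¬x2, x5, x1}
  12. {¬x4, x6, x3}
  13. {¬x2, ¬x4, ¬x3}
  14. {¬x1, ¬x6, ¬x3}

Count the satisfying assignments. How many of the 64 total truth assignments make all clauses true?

9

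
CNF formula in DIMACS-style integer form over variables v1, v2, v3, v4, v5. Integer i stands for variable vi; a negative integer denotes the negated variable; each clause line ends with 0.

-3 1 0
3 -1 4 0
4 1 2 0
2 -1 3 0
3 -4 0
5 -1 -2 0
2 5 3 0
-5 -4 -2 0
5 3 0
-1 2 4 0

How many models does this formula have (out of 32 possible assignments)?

4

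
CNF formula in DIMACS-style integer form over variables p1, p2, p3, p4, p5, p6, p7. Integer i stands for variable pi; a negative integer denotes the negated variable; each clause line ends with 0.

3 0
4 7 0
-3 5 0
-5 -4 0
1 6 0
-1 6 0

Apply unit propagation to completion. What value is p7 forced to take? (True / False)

True

(p3) stands alone — p3 = True.
(~p3 | p5) with p3 = True leaves only p5, so p5 = True.
From (~p4 | ~p5) and p5 = True: p4 = False.
From (p7 | p4) and p4 = False: p7 = True.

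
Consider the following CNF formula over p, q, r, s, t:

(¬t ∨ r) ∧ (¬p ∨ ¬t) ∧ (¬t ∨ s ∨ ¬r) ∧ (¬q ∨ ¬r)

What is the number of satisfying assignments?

Case analysis on r and t:
  r=T, t=T: remaining (p,q,s) ∈ {(F,F,T)} — 1.
  r=T, t=F: remaining (p,q,s) ∈ {(F,F,F); (F,F,T); (T,F,F); (T,F,T)} — 4.
  r=F, t=T: a clause becomes empty — 0.
  r=F, t=F: p, q, s free → 2^3 = 8.
Total: 1 + 4 + 0 + 8 = 13.

13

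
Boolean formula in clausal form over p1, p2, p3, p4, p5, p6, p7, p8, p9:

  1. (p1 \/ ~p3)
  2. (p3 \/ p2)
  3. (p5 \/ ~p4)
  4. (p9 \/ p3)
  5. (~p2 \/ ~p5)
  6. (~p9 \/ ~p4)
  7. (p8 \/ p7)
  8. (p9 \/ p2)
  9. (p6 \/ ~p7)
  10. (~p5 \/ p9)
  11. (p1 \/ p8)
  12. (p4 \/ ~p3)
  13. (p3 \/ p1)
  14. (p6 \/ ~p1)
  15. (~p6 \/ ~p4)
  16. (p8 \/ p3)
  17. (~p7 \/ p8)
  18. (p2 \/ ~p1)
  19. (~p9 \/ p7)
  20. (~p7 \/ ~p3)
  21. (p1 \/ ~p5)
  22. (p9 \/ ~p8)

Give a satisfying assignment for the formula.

p1 = True  p2 = True  p3 = False  p4 = False  p5 = False  p6 = True  p7 = True  p8 = True  p9 = True

Set p1 = True and propagate.
  then p6 is forced to True.
  then p4 is forced to False.
  then p3 is forced to False.
  then p2 is forced to True.
  then p9 is forced to True.
  then p5 is forced to False.
  then p8 is forced to True.
  then p7 is forced to True.
Every clause has at least one true literal under this assignment.
Check each clause:
  1. (p1 \/ ~p3) — p1 is true.
  2. (p3 \/ p2) — p2 is true.
  3. (~p4 \/ p5) — ~p4 is true.
  4. (p3 \/ p9) — p9 is true.
  5. (~p2 \/ ~p5) — ~p5 is true.
  6. (~p9 \/ ~p4) — ~p4 is true.
  7. (p8 \/ p7) — p8 is true.
  8. (p2 \/ p9) — p9 is true.
  9. (p6 \/ ~p7) — p6 is true.
  10. (p9 \/ ~p5) — p9 is true.
  11. (p1 \/ p8) — p8 is true.
  12. (~p3 \/ p4) — ~p3 is true.
  13. (p3 \/ p1) — p1 is true.
  14. (~p1 \/ p6) — p6 is true.
  15. (~p6 \/ ~p4) — ~p4 is true.
  16. (p8 \/ p3) — p8 is true.
  17. (p8 \/ ~p7) — p8 is true.
  18. (p2 \/ ~p1) — p2 is true.
  19. (~p9 \/ p7) — p7 is true.
  20. (~p3 \/ ~p7) — ~p3 is true.
  21. (p1 \/ ~p5) — p1 is true.
  22. (~p8 \/ p9) — p9 is true.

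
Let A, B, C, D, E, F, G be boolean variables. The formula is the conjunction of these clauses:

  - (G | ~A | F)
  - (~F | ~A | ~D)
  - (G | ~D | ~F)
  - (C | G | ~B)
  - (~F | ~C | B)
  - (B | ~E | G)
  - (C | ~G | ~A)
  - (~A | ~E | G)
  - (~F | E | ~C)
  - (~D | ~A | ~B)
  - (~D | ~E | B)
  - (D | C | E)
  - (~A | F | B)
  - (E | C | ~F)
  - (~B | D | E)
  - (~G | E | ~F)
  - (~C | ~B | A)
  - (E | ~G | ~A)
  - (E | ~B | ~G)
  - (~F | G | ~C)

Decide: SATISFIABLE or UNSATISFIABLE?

SATISFIABLE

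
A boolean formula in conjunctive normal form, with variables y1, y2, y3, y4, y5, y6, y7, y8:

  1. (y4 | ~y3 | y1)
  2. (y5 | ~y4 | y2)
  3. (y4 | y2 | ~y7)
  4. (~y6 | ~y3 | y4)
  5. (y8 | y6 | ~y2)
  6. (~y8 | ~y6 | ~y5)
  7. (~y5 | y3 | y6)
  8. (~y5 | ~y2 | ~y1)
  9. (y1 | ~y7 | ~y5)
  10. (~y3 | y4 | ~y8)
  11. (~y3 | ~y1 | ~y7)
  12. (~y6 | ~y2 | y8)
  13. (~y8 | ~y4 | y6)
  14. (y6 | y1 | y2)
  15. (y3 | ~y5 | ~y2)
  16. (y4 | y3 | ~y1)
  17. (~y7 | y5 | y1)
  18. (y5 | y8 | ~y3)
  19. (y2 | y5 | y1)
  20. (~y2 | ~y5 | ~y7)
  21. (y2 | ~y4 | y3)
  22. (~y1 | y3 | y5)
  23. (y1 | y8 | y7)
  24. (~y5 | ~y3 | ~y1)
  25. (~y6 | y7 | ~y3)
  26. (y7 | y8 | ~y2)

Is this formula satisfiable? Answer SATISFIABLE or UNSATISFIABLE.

SATISFIABLE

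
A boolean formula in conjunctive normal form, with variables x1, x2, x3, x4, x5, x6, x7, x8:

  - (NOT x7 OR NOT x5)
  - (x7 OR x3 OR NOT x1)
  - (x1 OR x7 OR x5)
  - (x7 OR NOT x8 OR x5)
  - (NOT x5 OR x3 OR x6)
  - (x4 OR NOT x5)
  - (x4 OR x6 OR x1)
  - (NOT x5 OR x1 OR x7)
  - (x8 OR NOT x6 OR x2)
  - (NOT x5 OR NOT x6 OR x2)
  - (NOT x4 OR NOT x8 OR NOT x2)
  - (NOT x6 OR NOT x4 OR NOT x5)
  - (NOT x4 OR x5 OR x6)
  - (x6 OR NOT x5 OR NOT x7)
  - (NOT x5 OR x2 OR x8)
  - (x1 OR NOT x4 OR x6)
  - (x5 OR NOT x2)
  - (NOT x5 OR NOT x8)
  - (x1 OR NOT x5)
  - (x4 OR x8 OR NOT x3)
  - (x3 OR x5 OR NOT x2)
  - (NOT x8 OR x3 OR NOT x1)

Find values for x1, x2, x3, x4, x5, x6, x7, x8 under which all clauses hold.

x1 = False  x2 = False  x3 = True  x4 = False  x5 = False  x6 = True  x7 = True  x8 = True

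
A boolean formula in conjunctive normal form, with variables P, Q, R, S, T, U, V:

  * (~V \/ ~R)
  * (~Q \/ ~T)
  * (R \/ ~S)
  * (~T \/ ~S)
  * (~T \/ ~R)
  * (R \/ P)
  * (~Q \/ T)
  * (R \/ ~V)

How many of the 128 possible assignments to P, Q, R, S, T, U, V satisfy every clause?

Split on R, then T.
  R=1, T=1: a clause becomes empty — 0.
  R=1, T=0: forces Q=0; V=0; P, S, U free → 2^3 = 8.
  R=0, T=1: remaining (P,Q,S,U,V) ∈ {(1,0,0,0,0); (1,0,0,1,0)} — 2.
  R=0, T=0: remaining (P,Q,S,U,V) ∈ {(1,0,0,0,0); (1,0,0,1,0)} — 2.
Total: 0 + 8 + 2 + 2 = 12.

12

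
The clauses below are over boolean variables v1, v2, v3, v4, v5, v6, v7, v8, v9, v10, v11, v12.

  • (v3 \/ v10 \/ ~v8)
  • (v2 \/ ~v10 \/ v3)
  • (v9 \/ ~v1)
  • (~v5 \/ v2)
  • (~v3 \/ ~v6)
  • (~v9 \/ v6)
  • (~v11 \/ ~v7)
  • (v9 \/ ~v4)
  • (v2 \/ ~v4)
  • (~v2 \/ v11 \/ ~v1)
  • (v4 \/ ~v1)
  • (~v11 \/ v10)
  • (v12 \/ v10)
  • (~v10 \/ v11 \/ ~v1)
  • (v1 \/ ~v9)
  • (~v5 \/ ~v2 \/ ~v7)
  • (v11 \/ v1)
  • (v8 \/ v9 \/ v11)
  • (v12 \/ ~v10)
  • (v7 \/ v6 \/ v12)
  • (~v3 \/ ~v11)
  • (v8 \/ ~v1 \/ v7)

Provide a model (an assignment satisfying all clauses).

v1 = F  v2 = T  v3 = F  v4 = F  v5 = T  v6 = T  v7 = F  v8 = F  v9 = F  v10 = T  v11 = T  v12 = T

Pure literal: v12 appears only positively; assign v12 = True.
Set v1 = False and propagate.
  then v9 is forced to False.
  then v4 is forced to False.
  then v11 is forced to True.
  then v7 is forced to False.
  then v10 is forced to True.
  then v3 is forced to False.
  then v2 is forced to True.
v5, v6, v8 are now unconstrained; take v5 = True, v6 = True, v8 = False.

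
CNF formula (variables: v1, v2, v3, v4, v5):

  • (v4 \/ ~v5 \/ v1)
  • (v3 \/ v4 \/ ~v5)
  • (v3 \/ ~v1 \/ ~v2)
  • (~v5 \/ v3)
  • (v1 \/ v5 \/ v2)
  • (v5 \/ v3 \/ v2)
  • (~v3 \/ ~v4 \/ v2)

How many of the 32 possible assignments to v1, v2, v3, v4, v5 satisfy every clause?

11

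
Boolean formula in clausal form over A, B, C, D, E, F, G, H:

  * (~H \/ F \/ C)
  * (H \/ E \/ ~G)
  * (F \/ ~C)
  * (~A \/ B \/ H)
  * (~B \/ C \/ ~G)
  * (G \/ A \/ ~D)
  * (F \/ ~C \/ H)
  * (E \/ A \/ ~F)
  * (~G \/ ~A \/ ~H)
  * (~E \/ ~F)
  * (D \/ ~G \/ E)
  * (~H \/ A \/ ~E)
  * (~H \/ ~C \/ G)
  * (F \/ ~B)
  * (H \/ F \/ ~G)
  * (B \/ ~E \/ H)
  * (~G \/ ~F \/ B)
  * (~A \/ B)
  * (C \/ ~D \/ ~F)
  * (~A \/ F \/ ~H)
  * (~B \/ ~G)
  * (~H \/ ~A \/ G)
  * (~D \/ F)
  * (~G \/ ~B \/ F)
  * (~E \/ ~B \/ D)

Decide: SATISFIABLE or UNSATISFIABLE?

SATISFIABLE

Set A = True and propagate.
  then B is forced to True.
  then F is forced to True.
  then E is forced to False.
  then G is forced to False.
  then H is forced to False.
For the remaining variables, C = True, D = True works.
Every clause has at least one true literal under this assignment.
So A=True  B=True  C=True  D=True  E=False  F=True  G=False  H=False is a satisfying assignment.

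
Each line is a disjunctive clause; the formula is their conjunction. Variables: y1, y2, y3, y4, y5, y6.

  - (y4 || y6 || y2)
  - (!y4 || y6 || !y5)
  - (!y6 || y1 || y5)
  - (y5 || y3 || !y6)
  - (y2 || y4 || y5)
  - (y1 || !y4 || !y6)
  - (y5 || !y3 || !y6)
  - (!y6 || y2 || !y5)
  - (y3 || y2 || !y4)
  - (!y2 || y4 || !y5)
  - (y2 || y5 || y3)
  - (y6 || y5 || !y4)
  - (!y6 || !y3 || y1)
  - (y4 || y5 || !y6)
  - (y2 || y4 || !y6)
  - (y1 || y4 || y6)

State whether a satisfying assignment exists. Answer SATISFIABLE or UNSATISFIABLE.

y1 occurs only positively in the remaining clauses — set y1 = True.
Set y2 = True and propagate.
Set y3 = True and propagate.
Set y4 = True and propagate.
The remaining clauses are satisfied by y5 = True, y6 = True.
So y1=True  y2=True  y3=True  y4=True  y5=True  y6=True is a satisfying assignment.

SATISFIABLE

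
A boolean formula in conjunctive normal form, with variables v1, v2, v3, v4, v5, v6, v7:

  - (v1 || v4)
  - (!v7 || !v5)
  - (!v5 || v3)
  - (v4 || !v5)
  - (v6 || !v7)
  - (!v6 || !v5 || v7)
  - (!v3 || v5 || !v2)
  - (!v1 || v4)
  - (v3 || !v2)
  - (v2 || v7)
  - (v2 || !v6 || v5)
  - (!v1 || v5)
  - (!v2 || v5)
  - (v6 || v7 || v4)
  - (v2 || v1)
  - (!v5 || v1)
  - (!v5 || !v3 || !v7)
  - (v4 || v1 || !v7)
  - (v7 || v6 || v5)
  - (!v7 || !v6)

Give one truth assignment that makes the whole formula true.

v1=True  v2=True  v3=True  v4=True  v5=True  v6=False  v7=False

v4 occurs only positively in the remaining clauses — set v4 = True.
Try v1 = True.
  then v5 is forced to True.
  then v7 is forced to False.
  then v3 is forced to True.
  then v6 is forced to False.
  then v2 is forced to True.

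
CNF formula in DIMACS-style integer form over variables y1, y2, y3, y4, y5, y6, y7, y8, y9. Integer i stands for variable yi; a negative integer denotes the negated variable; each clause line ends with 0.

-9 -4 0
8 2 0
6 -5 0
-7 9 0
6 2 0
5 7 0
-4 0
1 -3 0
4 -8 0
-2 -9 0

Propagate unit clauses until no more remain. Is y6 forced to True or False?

True

(¬y4) stands alone — y4 = False.
(¬y8 ∨ y4): since y4 = False, the clause reduces to (¬y8). y8 = False.
(y8 ∨ y2) with y8 = False leaves only y2, so y2 = True.
In (¬y9 ∨ ¬y2), ¬y2 is now false; ¬y9 must hold, so y9 = False.
From (¬y7 ∨ y9) and y9 = False: y7 = False.
In (y5 ∨ y7), y7 is now false; y5 must hold, so y5 = True.
From (¬y5 ∨ y6) and y5 = True: y6 = True.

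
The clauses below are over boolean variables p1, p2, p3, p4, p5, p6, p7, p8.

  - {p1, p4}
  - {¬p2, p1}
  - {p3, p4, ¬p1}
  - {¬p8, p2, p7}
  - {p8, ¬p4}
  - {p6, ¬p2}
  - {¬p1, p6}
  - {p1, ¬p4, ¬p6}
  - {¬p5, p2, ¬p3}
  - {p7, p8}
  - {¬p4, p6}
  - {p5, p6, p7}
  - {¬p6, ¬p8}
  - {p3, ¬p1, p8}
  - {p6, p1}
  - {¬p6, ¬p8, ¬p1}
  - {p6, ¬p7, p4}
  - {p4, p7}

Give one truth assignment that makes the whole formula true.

Branch on p1: take p1 = True.
  then p6 is forced to True.
  then p8 is forced to False.
  then p4 is forced to False.
  then p3 is forced to True.
  then p7 is forced to True.
Set p2 = True and propagate.
p5 is now unconstrained; take p5 = False.

p1=True, p2=True, p3=True, p4=False, p5=False, p6=True, p7=True, p8=False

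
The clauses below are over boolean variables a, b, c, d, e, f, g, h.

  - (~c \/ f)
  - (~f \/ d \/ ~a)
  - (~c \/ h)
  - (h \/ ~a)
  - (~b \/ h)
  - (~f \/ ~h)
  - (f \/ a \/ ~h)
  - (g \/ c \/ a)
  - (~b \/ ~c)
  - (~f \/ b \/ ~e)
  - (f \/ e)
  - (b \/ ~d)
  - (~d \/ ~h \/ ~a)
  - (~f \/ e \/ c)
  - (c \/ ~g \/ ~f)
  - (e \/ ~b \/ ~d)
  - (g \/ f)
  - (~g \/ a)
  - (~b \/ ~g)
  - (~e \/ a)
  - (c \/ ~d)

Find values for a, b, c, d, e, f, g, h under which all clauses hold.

Set a = True and propagate.
  then h is forced to True.
  then f is forced to False.
  then c is forced to False.
  then e is forced to True.
  then d is forced to False.
  then g is forced to True.
  then b is forced to False.
Every clause has at least one true literal under this assignment.

a = True, b = False, c = False, d = False, e = True, f = False, g = True, h = True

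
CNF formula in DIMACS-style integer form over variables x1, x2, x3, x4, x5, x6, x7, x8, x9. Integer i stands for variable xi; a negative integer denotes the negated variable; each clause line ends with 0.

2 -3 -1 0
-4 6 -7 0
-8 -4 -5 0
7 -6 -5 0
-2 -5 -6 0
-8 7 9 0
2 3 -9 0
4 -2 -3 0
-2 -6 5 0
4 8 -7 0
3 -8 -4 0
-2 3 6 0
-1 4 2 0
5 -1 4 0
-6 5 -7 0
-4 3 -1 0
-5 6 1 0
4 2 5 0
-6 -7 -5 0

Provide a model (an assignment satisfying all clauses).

x1=F  x2=F  x3=T  x4=T  x5=F  x6=F  x7=F  x8=F  x9=T

Check each clause:
  1. (NOT x1 OR x2 OR NOT x3) — NOT x1 is true.
  2. (x6 OR NOT x7 OR NOT x4) — NOT x7 is true.
  3. (NOT x8 OR NOT x5 OR NOT x4) — NOT x8 is true.
  4. (NOT x6 OR x7 OR NOT x5) — NOT x6 is true.
  5. (NOT x5 OR NOT x2 OR NOT x6) — NOT x6 is true.
  6. (x7 OR x9 OR NOT x8) — NOT x8 is true.
  7. (x3 OR x2 OR NOT x9) — x3 is true.
  8. (NOT x2 OR x4 OR NOT x3) — x4 is true.
  9. (NOT x2 OR NOT x6 OR x5) — NOT x6 is true.
  10. (x4 OR NOT x7 OR x8) — NOT x7 is true.
  11. (NOT x4 OR x3 OR NOT x8) — NOT x8 is true.
  12. (x3 OR NOT x2 OR x6) — x3 is true.
  13. (x2 OR NOT x1 OR x4) — x4 is true.
  14. (x4 OR x5 OR NOT x1) — x4 is true.
  15. (NOT x6 OR x5 OR NOT x7) — NOT x7 is true.
  16. (NOT x4 OR x3 OR NOT x1) — x3 is true.
  17. (x1 OR x6 OR NOT x5) — NOT x5 is true.
  18. (x2 OR x5 OR x4) — x4 is true.
  19. (NOT x6 OR NOT x5 OR NOT x7) — NOT x7 is true.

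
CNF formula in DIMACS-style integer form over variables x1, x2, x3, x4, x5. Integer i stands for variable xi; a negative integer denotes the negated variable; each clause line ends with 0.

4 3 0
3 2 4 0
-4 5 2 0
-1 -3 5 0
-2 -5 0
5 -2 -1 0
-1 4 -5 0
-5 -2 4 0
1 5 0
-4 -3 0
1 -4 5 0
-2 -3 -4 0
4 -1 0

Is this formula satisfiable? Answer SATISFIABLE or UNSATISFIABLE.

SATISFIABLE

Branch on x1: take x1 = True.
  then x4 is forced to True.
  then x3 is forced to False.
Try x2 = False.
  then x5 is forced to True.
Every clause has at least one true literal under this assignment.
So x1 = True, x2 = False, x3 = False, x4 = True, x5 = True is a satisfying assignment.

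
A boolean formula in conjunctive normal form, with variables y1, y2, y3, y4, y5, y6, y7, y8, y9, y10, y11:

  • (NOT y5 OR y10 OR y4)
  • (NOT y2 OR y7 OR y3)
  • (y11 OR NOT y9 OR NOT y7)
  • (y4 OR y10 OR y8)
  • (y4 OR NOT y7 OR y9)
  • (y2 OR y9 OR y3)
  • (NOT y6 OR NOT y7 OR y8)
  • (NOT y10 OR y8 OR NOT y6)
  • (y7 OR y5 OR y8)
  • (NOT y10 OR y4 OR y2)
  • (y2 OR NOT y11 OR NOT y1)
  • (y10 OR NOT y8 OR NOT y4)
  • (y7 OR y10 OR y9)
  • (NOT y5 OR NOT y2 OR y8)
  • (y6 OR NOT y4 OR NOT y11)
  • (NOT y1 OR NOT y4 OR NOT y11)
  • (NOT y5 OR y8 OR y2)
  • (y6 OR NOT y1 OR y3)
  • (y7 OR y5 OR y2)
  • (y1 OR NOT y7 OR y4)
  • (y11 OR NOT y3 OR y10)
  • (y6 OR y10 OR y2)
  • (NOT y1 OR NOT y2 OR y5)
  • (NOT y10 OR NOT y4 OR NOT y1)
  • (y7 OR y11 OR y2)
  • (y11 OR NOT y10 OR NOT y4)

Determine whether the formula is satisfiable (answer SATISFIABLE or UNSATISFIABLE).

SATISFIABLE

Branch on y1: take y1 = False.
Set y2 = True and propagate.
For the remaining variables, y3 = True, y4 = True, y5 = True, y6 = True, y7 = False, y8 = True, y9 = True, y10 = True, y11 = True works.
So y1=F, y2=T, y3=T, y4=T, y5=T, y6=T, y7=F, y8=T, y9=T, y10=T, y11=T is a satisfying assignment.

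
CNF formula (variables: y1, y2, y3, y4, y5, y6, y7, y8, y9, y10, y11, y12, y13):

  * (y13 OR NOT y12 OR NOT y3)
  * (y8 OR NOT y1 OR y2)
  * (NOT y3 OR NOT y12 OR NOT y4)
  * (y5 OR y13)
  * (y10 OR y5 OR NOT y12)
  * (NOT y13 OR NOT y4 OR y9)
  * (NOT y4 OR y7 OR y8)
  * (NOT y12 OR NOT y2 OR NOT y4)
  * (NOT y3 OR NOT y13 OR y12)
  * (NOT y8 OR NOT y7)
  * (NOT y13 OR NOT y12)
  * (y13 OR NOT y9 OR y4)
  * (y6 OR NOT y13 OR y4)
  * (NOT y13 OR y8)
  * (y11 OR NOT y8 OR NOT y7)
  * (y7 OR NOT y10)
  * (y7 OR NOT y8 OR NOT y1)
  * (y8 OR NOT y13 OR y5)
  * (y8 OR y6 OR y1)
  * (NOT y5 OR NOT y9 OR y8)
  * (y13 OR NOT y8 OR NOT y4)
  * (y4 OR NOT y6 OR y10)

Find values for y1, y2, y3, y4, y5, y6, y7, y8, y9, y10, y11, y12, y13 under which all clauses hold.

Pure literal: y3 appears only negated; assign y3 = False.
Branch on y1: take y1 = False.
Try y2 = True.
The remaining clauses are satisfied by y4 = False, y5 = True, y6 = True, y7 = True, y8 = False, y9 = False, y10 = True, y11 = False, y12 = False, y13 = False.
Every clause has at least one true literal under this assignment.
Check each clause:
  1. (y13 OR NOT y12 OR NOT y3) — NOT y3 is true.
  2. (y8 OR y2 OR NOT y1) — y2 is true.
  3. (NOT y3 OR NOT y12 OR NOT y4) — NOT y4 is true.
  4. (y5 OR y13) — y5 is true.
  5. (y10 OR NOT y12 OR y5) — y10 is true.
  6. (y9 OR NOT y13 OR NOT y4) — NOT y13 is true.
  7. (NOT y4 OR y8 OR y7) — NOT y4 is true.
  8. (NOT y12 OR NOT y4 OR NOT y2) — NOT y4 is true.
  9. (NOT y13 OR NOT y3 OR y12) — NOT y13 is true.
  10. (NOT y8 OR NOT y7) — NOT y8 is true.
  11. (NOT y13 OR NOT y12) — NOT y13 is true.
  12. (y4 OR NOT y9 OR y13) — NOT y9 is true.
  13. (NOT y13 OR y4 OR y6) — NOT y13 is true.
  14. (y8 OR NOT y13) — NOT y13 is true.
  15. (NOT y7 OR NOT y8 OR y11) — NOT y8 is true.
  16. (y7 OR NOT y10) — y7 is true.
  17. (NOT y8 OR y7 OR NOT y1) — NOT y8 is true.
  18. (y5 OR y8 OR NOT y13) — NOT y13 is true.
  19. (y1 OR y8 OR y6) — y6 is true.
  20. (NOT y5 OR y8 OR NOT y9) — NOT y9 is true.
  21. (NOT y8 OR y13 OR NOT y4) — NOT y8 is true.
  22. (y10 OR NOT y6 OR y4) — y10 is true.

y1=False, y2=True, y3=False, y4=False, y5=True, y6=True, y7=True, y8=False, y9=False, y10=True, y11=False, y12=False, y13=False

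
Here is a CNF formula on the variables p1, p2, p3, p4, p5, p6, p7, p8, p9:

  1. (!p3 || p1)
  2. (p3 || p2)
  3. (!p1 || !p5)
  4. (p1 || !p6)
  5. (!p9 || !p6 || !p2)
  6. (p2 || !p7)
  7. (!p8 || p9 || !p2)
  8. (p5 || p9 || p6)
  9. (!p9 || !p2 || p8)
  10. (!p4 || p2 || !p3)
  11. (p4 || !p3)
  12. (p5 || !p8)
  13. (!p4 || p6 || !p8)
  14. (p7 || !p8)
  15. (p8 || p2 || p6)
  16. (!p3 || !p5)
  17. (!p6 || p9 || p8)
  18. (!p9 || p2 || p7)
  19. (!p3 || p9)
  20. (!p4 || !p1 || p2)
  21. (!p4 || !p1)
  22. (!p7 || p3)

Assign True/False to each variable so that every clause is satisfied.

Branch on p1: take p1 = False.
  then p3 is forced to False.
  then p2 is forced to True.
  then p6 is forced to False.
  then p7 is forced to False.
  then p8 is forced to False.
  then p9 is forced to False.
  then p5 is forced to True.
p4 is now unconstrained; take p4 = True.

p1=0, p2=1, p3=0, p4=1, p5=1, p6=0, p7=0, p8=0, p9=0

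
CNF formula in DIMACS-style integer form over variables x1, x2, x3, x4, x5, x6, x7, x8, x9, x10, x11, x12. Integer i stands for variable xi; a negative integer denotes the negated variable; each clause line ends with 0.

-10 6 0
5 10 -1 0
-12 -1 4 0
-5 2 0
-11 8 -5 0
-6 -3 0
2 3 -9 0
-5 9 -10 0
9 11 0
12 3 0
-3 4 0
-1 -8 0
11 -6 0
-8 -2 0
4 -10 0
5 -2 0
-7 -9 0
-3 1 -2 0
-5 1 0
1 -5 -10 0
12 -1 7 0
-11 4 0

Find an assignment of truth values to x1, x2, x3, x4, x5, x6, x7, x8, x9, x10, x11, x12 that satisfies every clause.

x1 = False  x2 = False  x3 = True  x4 = True  x5 = False  x6 = False  x7 = True  x8 = False  x9 = False  x10 = False  x11 = True  x12 = True

Pure literal: x4 appears only positively; assign x4 = True.
Set x1 = False and propagate.
  then x5 is forced to False.
  then x2 is forced to False.
Set x3 = True and propagate.
  then x6 is forced to False.
  then x10 is forced to False.
Branch on x7: take x7 = True.
  then x9 is forced to False.
  then x11 is forced to True.
x8, x12 are now unconstrained; take x8 = False, x12 = True.
Every clause has at least one true literal under this assignment.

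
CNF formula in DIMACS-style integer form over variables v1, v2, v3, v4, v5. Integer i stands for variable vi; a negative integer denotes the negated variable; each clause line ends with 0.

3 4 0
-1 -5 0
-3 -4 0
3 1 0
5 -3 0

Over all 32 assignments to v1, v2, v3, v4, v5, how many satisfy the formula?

Satisfying assignments:
  v1=F v2=F v3=T v4=F v5=T
  v1=F v2=T v3=T v4=F v5=T
  v1=T v2=F v3=F v4=T v5=F
  v1=T v2=T v3=F v4=T v5=F
That's 4 in total.

4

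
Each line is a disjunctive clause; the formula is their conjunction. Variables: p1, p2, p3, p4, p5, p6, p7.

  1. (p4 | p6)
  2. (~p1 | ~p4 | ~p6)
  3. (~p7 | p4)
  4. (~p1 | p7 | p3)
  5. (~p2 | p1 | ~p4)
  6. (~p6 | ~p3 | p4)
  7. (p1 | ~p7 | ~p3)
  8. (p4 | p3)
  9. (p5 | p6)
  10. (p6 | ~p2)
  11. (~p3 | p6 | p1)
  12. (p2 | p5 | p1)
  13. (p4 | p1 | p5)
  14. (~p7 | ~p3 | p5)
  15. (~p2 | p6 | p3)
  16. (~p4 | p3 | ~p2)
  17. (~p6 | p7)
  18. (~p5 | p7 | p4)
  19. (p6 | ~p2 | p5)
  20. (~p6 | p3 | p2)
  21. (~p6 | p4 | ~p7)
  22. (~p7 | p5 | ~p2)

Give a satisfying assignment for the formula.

p1 = T, p2 = F, p3 = T, p4 = T, p5 = T, p6 = F, p7 = T

Branch on p1: take p1 = True.
For the remaining variables, p2 = False, p3 = True, p4 = True, p5 = True, p6 = False, p7 = True works.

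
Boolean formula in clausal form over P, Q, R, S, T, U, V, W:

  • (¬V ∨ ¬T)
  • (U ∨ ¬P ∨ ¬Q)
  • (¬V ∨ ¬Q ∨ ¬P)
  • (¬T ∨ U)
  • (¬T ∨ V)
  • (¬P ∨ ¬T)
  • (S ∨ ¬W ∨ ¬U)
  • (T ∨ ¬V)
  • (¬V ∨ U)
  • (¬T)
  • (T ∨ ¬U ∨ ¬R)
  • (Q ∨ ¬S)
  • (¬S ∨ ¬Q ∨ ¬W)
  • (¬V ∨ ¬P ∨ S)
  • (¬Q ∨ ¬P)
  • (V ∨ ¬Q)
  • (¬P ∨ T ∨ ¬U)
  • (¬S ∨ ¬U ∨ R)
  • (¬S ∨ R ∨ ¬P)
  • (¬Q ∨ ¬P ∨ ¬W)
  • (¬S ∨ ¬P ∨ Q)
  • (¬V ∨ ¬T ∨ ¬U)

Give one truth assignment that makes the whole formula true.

(¬T) is a unit clause, so T = False.
(¬V) is a unit clause, so V = False.
(¬Q) is a unit clause, so Q = False.
Unit propagation: (¬S) forces S = False.
Pure literal: P appears only negated; assign P = False.
Pure literal: U appears only negated; assign U = False.
R, W are now unconstrained; take R = True, W = False.
Check each clause:
  1. (¬V ∨ ¬T) — ¬V is true.
  2. (¬Q ∨ U ∨ ¬P) — ¬Q is true.
  3. (¬V ∨ ¬P ∨ ¬Q) — ¬V is true.
  4. (U ∨ ¬T) — ¬T is true.
  5. (V ∨ ¬T) — ¬T is true.
  6. (¬P ∨ ¬T) — ¬T is true.
  7. (¬U ∨ S ∨ ¬W) — ¬W is true.
  8. (¬V ∨ T) — ¬V is true.
  9. (¬V ∨ U) — ¬V is true.
  10. (¬T) — ¬T is true.
  11. (¬U ∨ ¬R ∨ T) — ¬U is true.
  12. (¬S ∨ Q) — ¬S is true.
  13. (¬Q ∨ ¬S ∨ ¬W) — ¬W is true.
  14. (S ∨ ¬P ∨ ¬V) — ¬V is true.
  15. (¬P ∨ ¬Q) — ¬P is true.
  16. (V ∨ ¬Q) — ¬Q is true.
  17. (T ∨ ¬U ∨ ¬P) — ¬U is true.
  18. (¬U ∨ R ∨ ¬S) — ¬U is true.
  19. (R ∨ ¬S ∨ ¬P) — R is true.
  20. (¬P ∨ ¬Q ∨ ¬W) — ¬W is true.
  21. (Q ∨ ¬P ∨ ¬S) — ¬S is true.
  22. (¬T ∨ ¬V ∨ ¬U) — ¬V is true.

P=False, Q=False, R=True, S=False, T=False, U=False, V=False, W=False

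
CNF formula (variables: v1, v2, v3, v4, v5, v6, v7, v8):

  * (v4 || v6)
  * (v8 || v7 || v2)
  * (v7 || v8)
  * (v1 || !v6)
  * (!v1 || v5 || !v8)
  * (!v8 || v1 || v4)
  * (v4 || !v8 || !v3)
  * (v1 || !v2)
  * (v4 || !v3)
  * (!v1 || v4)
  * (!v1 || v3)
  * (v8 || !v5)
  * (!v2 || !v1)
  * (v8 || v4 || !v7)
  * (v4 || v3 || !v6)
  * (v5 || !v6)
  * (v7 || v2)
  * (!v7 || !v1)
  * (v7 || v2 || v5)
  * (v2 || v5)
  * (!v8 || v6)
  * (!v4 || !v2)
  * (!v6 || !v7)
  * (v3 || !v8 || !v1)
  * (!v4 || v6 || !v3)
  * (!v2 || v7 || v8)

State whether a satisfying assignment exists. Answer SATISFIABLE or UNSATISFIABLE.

UNSATISFIABLE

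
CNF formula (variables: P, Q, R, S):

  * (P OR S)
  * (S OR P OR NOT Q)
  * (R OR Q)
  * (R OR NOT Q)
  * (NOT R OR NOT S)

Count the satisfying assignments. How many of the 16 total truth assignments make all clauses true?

2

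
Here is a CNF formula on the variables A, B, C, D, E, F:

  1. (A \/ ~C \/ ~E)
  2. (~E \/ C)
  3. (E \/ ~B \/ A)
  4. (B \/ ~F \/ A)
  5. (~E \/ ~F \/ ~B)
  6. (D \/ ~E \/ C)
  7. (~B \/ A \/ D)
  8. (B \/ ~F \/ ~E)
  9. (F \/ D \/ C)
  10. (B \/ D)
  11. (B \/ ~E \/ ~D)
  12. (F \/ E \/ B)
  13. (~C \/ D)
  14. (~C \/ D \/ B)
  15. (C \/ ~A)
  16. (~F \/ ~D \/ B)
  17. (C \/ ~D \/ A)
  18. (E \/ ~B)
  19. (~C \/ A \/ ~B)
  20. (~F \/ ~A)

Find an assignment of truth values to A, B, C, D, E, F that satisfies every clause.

A=True, B=True, C=True, D=True, E=True, F=False

Check each clause:
  1. (A \/ ~E \/ ~C) — A is true.
  2. (C \/ ~E) — C is true.
  3. (~B \/ E \/ A) — A is true.
  4. (A \/ B \/ ~F) — A is true.
  5. (~F \/ ~E \/ ~B) — ~F is true.
  6. (~E \/ D \/ C) — C is true.
  7. (~B \/ D \/ A) — A is true.
  8. (~E \/ B \/ ~F) — ~F is true.
  9. (C \/ F \/ D) — C is true.
  10. (B \/ D) — B is true.
  11. (~E \/ ~D \/ B) — B is true.
  12. (F \/ E \/ B) — B is true.
  13. (~C \/ D) — D is true.
  14. (D \/ ~C \/ B) — B is true.
  15. (C \/ ~A) — C is true.
  16. (B \/ ~F \/ ~D) — B is true.
  17. (C \/ ~D \/ A) — A is true.
  18. (~B \/ E) — E is true.
  19. (~C \/ ~B \/ A) — A is true.
  20. (~F \/ ~A) — ~F is true.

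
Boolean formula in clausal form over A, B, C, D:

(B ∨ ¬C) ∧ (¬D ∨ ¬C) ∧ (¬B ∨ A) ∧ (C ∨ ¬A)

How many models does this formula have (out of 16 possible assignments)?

3

The models are:
  A=0 B=0 C=0 D=0
  A=0 B=0 C=0 D=1
  A=1 B=1 C=1 D=0
That's 3 in total.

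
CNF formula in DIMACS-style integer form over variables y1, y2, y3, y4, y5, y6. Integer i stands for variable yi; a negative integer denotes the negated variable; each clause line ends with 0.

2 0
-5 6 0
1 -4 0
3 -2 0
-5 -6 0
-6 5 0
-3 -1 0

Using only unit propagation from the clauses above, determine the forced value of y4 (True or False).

False

(y2) is a unit clause: y2 = True.
From (y3 | ~y2) and y2 = True: y3 = True.
In (~y3 | ~y1), ~y3 is now false; ~y1 must hold, so y1 = False.
(y1 | ~y4) with y1 = False leaves only ~y4, so y4 = False.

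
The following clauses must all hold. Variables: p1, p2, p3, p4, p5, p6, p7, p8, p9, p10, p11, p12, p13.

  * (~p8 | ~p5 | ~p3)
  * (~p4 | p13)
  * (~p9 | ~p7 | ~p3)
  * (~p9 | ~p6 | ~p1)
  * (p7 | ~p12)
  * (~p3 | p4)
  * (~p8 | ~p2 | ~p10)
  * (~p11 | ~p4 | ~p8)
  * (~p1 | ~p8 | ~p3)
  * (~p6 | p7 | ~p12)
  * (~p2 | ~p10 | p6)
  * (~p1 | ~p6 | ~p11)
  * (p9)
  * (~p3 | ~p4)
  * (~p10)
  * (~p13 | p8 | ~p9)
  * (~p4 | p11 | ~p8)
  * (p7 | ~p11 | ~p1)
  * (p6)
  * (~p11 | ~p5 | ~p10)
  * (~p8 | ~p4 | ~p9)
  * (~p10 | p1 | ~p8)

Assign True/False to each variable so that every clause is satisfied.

(p9) is a unit clause, so p9 = True.
Unit propagation: (~p10) forces p10 = False.
(p6) is a unit clause, so p6 = True.
Unit propagation: (~p1) forces p1 = False.
p3 occurs only negated in the remaining clauses — set p3 = False.
Pure literal: p12 appears only negated; assign p12 = False.
Try p4 = False.
For the remaining variables, p2 = False, p5 = True, p7 = True, p8 = True, p11 = False, p13 = False works.
Every clause has at least one true literal under this assignment.

p1=F, p2=F, p3=F, p4=F, p5=T, p6=T, p7=T, p8=T, p9=T, p10=F, p11=F, p12=F, p13=F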